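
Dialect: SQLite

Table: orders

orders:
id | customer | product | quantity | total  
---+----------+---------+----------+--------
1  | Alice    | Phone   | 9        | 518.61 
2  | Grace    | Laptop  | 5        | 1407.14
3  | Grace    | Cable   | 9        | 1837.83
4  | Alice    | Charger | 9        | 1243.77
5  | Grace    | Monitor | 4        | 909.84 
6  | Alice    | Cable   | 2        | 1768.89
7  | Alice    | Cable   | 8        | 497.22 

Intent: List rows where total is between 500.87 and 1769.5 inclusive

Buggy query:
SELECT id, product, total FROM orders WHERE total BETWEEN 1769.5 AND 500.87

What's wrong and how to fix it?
Bug: BETWEEN expects the lower bound first; with 1769.5 AND 500.87 the range is empty

Fix: Write BETWEEN 500.87 AND 1769.5

Corrected query:
SELECT id, product, total FROM orders WHERE total BETWEEN 500.87 AND 1769.5

Result:
id | product | total  
---+---------+--------
1  | Phone   | 518.61 
2  | Laptop  | 1407.14
4  | Charger | 1243.77
5  | Monitor | 909.84 
6  | Cable   | 1768.89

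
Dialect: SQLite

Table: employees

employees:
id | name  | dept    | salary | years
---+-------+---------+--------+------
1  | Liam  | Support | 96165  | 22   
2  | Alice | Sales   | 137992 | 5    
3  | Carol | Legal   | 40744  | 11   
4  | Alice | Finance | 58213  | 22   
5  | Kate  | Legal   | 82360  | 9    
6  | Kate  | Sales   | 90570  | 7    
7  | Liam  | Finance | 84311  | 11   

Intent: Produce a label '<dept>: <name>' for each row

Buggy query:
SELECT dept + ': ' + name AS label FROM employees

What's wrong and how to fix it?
Bug: '+' is numeric addition; on text columns SQLite converts them to 0 instead of concatenating

Fix: Use the || operator for string concatenation

Corrected query:
SELECT dept || ': ' || name AS label FROM employees

Result:
label         
--------------
Support: Liam 
Sales: Alice  
Legal: Carol  
Finance: Alice
Legal: Kate   
Sales: Kate   
Finance: Liam 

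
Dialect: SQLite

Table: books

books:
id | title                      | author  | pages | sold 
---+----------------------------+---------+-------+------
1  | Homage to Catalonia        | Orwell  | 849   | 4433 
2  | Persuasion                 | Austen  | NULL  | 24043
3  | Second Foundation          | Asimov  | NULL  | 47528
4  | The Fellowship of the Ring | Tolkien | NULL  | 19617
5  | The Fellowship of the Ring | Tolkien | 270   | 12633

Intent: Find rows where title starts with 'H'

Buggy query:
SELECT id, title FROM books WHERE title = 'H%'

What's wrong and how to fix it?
Bug: '=' compares the literal string including the % character; pattern matching needs LIKE

Fix: Replace '=' with LIKE so 'H%' is treated as a pattern

Corrected query:
SELECT id, title FROM books WHERE title LIKE 'H%'

Result:
id | title              
---+--------------------
1  | Homage to Catalonia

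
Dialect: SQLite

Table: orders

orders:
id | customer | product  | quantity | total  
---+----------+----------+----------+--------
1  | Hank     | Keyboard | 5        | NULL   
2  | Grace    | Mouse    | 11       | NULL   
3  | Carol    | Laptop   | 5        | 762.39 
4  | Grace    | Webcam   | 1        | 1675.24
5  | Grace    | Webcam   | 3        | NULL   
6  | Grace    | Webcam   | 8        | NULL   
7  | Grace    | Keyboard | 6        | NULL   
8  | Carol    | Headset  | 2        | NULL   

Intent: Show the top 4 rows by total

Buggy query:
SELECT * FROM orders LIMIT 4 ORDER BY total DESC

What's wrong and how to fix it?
Bug: LIMIT must come after ORDER BY

Fix: Swap the clauses: ORDER BY first, then LIMIT

Corrected query:
SELECT * FROM orders ORDER BY total DESC LIMIT 4

Result:
id | customer | product  | quantity | total  
---+----------+----------+----------+--------
4  | Grace    | Webcam   | 1        | 1675.24
3  | Carol    | Laptop   | 5        | 762.39 
1  | Hank     | Keyboard | 5        | NULL   
2  | Grace    | Mouse    | 11       | NULL   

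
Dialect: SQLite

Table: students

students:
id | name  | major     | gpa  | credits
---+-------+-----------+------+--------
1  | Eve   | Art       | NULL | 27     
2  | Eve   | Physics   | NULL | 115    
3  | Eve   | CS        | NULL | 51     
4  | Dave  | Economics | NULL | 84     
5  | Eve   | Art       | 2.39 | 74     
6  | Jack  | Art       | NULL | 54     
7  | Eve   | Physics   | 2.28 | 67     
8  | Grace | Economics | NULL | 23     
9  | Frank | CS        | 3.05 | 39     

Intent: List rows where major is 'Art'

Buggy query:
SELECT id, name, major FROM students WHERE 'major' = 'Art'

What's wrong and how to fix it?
Bug: Single quotes denote string literals in SQL; the column name is being compared as a constant string

Fix: Remove the quotes around the column name (or use double quotes for an identifier)

Corrected query:
SELECT id, name, major FROM students WHERE major = 'Art'

Result:
id | name | major
---+------+------
1  | Eve  | Art  
5  | Eve  | Art  
6  | Jack | Art  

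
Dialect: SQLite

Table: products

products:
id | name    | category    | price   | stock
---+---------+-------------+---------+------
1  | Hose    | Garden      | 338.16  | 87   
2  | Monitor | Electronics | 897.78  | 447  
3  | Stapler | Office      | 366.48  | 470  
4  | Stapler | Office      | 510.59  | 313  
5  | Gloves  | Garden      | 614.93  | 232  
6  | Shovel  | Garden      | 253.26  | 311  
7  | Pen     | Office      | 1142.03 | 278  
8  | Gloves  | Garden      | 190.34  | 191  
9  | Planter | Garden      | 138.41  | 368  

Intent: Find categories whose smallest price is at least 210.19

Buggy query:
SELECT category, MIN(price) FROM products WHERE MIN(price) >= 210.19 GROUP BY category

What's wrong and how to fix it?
Bug: Aggregates like MIN are computed per group after WHERE runs

Fix: Replace WHERE with HAVING after the GROUP BY

Corrected query:
SELECT category, MIN(price) FROM products GROUP BY category HAVING MIN(price) >= 210.19

Result:
category    | MIN(price)
------------+-----------
Electronics | 897.78    
Office      | 366.48    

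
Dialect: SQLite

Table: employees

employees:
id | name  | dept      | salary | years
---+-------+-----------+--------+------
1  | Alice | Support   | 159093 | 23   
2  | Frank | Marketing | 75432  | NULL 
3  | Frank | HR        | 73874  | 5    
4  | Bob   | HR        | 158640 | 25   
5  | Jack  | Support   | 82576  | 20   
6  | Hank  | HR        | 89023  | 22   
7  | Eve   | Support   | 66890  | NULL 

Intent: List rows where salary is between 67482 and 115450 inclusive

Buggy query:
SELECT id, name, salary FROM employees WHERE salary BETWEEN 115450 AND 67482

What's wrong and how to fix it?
Bug: BETWEEN expects the lower bound first; with 115450 AND 67482 the range is empty

Fix: Write BETWEEN 67482 AND 115450

Corrected query:
SELECT id, name, salary FROM employees WHERE salary BETWEEN 67482 AND 115450

Result:
id | name  | salary
---+-------+-------
2  | Frank | 75432 
3  | Frank | 73874 
5  | Jack  | 82576 
6  | Hank  | 89023 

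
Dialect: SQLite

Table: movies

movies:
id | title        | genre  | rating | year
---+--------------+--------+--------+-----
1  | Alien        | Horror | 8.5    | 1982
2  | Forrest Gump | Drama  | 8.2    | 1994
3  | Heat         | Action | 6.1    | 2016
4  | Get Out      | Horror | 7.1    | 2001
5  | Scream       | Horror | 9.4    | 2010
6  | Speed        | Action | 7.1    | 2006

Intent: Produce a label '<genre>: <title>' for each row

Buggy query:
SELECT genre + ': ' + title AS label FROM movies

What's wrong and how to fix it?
Bug: '+' is numeric addition; on text columns SQLite converts them to 0 instead of concatenating

Fix: Replace + with || to concatenate text

Corrected query:
SELECT genre || ': ' || title AS label FROM movies

Result:
label              
-------------------
Horror: Alien      
Drama: Forrest Gump
Action: Heat       
Horror: Get Out    
Horror: Scream     
Action: Speed      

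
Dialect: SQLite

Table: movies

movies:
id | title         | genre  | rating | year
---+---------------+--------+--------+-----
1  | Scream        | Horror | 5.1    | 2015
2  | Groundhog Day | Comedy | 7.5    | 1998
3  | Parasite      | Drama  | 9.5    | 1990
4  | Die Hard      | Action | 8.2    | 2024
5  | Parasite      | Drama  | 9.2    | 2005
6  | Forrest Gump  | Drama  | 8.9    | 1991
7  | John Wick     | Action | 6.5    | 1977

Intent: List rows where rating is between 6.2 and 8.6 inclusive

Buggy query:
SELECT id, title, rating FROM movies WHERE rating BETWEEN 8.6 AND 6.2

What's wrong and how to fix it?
Bug: The bounds are reversed; BETWEEN a AND b requires a <= b to match anything

Fix: Swap the bounds so the smaller value comes first

Corrected query:
SELECT id, title, rating FROM movies WHERE rating BETWEEN 6.2 AND 8.6

Result:
id | title         | rating
---+---------------+-------
2  | Groundhog Day | 7.5   
4  | Die Hard      | 8.2   
7  | John Wick     | 6.5   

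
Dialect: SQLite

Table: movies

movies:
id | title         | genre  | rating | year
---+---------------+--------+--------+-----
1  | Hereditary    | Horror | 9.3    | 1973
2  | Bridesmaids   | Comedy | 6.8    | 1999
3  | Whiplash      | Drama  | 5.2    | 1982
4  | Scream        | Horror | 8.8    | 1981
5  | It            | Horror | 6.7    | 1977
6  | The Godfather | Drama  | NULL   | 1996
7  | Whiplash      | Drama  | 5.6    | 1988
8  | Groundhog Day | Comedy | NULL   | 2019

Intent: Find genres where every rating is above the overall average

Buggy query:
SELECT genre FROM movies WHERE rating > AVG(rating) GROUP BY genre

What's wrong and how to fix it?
Bug: WHERE evaluates per row before aggregation, so AVG() is unavailable

Fix: Use a subquery for AVG and a HAVING MIN(...) filter so the condition holds for every row in the group

Corrected query:
SELECT genre FROM movies GROUP BY genre HAVING MIN(rating) > (SELECT AVG(rating) FROM movies)

Result:
(no rows)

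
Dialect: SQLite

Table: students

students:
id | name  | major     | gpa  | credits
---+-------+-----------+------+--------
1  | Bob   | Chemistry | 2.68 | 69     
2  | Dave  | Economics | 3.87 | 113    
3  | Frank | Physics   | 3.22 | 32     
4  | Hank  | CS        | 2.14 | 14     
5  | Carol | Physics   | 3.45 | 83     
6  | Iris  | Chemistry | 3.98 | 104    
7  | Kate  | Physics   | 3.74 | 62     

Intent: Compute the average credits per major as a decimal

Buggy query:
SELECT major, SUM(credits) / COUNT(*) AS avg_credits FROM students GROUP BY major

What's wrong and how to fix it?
Bug: SUM(credits) and COUNT(*) are both integers; the division truncates the fractional part

Fix: Cast one side to REAL so the division keeps the fractional part

Corrected query:
SELECT major, SUM(credits) * 1.0 / COUNT(*) AS avg_credits FROM students GROUP BY major

Result:
major     | avg_credits
----------+------------
CS        | 14         
Chemistry | 86.5       
Economics | 113        
Physics   | 59         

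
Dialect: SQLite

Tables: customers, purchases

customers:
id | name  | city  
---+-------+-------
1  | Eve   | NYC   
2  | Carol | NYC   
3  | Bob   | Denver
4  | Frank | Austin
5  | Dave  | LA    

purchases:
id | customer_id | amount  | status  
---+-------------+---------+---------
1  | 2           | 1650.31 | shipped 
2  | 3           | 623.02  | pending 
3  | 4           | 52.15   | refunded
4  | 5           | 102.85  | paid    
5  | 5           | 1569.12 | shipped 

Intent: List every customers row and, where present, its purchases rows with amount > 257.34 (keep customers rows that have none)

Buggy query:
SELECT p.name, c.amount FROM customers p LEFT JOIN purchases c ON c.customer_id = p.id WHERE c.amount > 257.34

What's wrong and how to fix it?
Bug: Filtering c.amount in WHERE discards the NULL rows produced by LEFT JOIN, turning it into an inner join

Fix: Move the right-table condition into the ON clause so unmatched parents are kept

Corrected query:
SELECT p.name, c.amount FROM customers p LEFT JOIN purchases c ON c.customer_id = p.id AND c.amount > 257.34

Result:
name  | amount 
------+--------
Eve   | NULL   
Carol | 1650.31
Bob   | 623.02 
Frank | NULL   
Dave  | 1569.12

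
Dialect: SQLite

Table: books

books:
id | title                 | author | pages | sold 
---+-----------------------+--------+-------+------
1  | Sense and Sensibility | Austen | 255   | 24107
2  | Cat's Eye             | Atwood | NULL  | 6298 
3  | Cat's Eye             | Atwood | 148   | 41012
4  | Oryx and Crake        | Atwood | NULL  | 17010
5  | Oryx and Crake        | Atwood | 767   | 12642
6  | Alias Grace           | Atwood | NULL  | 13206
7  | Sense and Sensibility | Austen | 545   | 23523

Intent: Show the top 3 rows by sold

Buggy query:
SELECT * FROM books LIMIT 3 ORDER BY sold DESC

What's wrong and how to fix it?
Bug: ORDER BY cannot follow LIMIT; LIMIT is the final clause

Fix: Sort with ORDER BY, then apply LIMIT

Corrected query:
SELECT * FROM books ORDER BY sold DESC LIMIT 3

Result:
id | title                 | author | pages | sold 
---+-----------------------+--------+-------+------
3  | Cat's Eye             | Atwood | 148   | 41012
1  | Sense and Sensibility | Austen | 255   | 24107
7  | Sense and Sensibility | Austen | 545   | 23523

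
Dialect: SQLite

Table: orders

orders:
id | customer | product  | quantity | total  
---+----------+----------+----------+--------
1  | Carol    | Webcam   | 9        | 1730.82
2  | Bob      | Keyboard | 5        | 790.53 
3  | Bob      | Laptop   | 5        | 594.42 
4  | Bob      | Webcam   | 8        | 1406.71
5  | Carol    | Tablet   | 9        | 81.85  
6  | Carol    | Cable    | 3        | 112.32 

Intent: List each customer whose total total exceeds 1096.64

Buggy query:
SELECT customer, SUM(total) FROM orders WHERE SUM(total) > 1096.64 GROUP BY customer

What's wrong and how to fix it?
Bug: Aggregate functions cannot appear in a WHERE clause

Fix: Use HAVING (which filters groups after aggregation) instead of WHERE

Corrected query:
SELECT customer, SUM(total) FROM orders GROUP BY customer HAVING SUM(total) > 1096.64

Result:
customer | SUM(total)
---------+-----------
Bob      | 2791.66   
Carol    | 1924.99   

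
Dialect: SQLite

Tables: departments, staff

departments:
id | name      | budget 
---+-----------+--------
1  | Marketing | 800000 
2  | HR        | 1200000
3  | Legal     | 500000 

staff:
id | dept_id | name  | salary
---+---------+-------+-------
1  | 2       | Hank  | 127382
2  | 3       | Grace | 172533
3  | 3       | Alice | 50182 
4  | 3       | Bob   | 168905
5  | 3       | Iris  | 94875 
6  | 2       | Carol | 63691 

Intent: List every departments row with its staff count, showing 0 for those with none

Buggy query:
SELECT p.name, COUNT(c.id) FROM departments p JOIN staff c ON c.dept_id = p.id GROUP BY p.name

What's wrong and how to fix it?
Bug: An inner join excludes parents with zero children

Fix: Switch to LEFT JOIN to retain unmatched parent rows

Corrected query:
SELECT p.name, COUNT(c.id) FROM departments p LEFT JOIN staff c ON c.dept_id = p.id GROUP BY p.name

Result:
name      | COUNT(c.id)
----------+------------
HR        | 2          
Legal     | 4          
Marketing | 0          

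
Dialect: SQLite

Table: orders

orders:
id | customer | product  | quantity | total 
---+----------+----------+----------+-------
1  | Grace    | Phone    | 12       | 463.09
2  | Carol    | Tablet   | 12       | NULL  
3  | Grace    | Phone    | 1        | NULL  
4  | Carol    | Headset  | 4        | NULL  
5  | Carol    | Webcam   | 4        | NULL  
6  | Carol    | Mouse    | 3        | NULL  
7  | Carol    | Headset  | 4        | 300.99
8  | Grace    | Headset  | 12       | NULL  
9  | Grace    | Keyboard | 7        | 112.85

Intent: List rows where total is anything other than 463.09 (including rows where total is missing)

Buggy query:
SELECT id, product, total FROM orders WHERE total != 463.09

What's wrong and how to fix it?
Bug: Inequality against NULL is unknown, not true; rows with NULL are dropped

Fix: Handle NULL separately with IS NULL alongside the inequality

Corrected query:
SELECT id, product, total FROM orders WHERE total != 463.09 OR total IS NULL

Result:
id | product  | total 
---+----------+-------
2  | Tablet   | NULL  
3  | Phone    | NULL  
4  | Headset  | NULL  
5  | Webcam   | NULL  
6  | Mouse    | NULL  
7  | Headset  | 300.99
8  | Headset  | NULL  
9  | Keyboard | 112.85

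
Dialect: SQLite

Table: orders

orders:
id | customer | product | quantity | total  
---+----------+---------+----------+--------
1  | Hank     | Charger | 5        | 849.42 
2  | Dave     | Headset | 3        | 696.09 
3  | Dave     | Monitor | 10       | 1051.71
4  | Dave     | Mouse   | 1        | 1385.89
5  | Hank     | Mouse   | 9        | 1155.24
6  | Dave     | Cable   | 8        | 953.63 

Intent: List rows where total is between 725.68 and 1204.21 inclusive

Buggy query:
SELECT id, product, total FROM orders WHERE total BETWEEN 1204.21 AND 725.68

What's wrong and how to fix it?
Bug: The bounds are reversed; BETWEEN a AND b requires a <= b to match anything

Fix: Swap the bounds so the smaller value comes first

Corrected query:
SELECT id, product, total FROM orders WHERE total BETWEEN 725.68 AND 1204.21

Result:
id | product | total  
---+---------+--------
1  | Charger | 849.42 
3  | Monitor | 1051.71
5  | Mouse   | 1155.24
6  | Cable   | 953.63 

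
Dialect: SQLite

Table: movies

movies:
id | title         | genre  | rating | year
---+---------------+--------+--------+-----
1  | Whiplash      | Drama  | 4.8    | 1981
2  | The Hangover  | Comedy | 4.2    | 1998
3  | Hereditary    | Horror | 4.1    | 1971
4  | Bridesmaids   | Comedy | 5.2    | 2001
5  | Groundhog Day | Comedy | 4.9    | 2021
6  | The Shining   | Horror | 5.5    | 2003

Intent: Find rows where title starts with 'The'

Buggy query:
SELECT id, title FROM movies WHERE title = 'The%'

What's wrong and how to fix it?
Bug: '=' compares the literal string including the % character; pattern matching needs LIKE

Fix: Use LIKE for wildcard pattern matching

Corrected query:
SELECT id, title FROM movies WHERE title LIKE 'The%'

Result:
id | title       
---+-------------
2  | The Hangover
6  | The Shining 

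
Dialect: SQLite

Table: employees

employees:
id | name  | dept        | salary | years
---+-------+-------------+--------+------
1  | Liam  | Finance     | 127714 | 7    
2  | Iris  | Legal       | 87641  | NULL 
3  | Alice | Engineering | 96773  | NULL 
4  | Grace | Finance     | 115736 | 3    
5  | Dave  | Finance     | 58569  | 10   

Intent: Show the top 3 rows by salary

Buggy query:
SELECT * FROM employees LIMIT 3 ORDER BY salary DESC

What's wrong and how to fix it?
Bug: ORDER BY cannot follow LIMIT; LIMIT is the final clause

Fix: Swap the clauses: ORDER BY first, then LIMIT

Corrected query:
SELECT * FROM employees ORDER BY salary DESC LIMIT 3

Result:
id | name  | dept        | salary | years
---+-------+-------------+--------+------
1  | Liam  | Finance     | 127714 | 7    
4  | Grace | Finance     | 115736 | 3    
3  | Alice | Engineering | 96773  | NULL 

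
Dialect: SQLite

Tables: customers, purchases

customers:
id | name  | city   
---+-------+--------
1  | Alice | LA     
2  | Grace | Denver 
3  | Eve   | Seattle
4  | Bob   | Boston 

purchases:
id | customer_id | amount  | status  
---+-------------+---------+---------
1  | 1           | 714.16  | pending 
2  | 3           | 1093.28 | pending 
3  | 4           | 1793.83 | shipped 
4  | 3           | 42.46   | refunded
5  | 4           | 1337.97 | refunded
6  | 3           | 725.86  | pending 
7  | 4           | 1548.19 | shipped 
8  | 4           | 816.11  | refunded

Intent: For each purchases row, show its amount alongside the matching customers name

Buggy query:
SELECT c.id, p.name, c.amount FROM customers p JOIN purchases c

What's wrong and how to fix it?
Bug: JOIN with no ON clause produces a cartesian product; every purchases row pairs with every customers row

Fix: Specify the join condition linking the foreign key to the parent id

Corrected query:
SELECT c.id, p.name, c.amount FROM customers p JOIN purchases c ON c.customer_id = p.id

Result:
id | name  | amount 
---+-------+--------
1  | Alice | 714.16 
2  | Eve   | 1093.28
3  | Bob   | 1793.83
4  | Eve   | 42.46  
5  | Bob   | 1337.97
6  | Eve   | 725.86 
7  | Bob   | 1548.19
8  | Bob   | 816.11 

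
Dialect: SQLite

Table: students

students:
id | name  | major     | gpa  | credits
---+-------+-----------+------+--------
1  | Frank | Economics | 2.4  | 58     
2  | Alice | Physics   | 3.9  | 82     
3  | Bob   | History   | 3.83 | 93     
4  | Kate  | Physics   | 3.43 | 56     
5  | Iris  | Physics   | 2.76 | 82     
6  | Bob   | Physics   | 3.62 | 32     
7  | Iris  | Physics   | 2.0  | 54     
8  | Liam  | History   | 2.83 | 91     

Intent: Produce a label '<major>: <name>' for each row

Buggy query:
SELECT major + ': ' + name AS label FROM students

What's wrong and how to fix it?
Bug: '+' is numeric addition; on text columns SQLite converts them to 0 instead of concatenating

Fix: Replace + with || to concatenate text

Corrected query:
SELECT major || ': ' || name AS label FROM students

Result:
label           
----------------
Economics: Frank
Physics: Alice  
History: Bob    
Physics: Kate   
Physics: Iris   
Physics: Bob    
Physics: Iris   
History: Liam   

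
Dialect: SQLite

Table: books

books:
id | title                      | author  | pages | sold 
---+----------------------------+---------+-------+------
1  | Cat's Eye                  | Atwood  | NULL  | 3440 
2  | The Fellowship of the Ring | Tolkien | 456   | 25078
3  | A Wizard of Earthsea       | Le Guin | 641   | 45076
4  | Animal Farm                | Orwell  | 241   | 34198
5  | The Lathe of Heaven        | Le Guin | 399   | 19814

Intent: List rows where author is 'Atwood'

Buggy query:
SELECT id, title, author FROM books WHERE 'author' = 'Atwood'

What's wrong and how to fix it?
Bug: 'author' in single quotes is a string literal, not the column; the comparison is literal-vs-literal and never true

Fix: Reference the column as author without single quotes

Corrected query:
SELECT id, title, author FROM books WHERE author = 'Atwood'

Result:
id | title     | author
---+-----------+-------
1  | Cat's Eye | Atwood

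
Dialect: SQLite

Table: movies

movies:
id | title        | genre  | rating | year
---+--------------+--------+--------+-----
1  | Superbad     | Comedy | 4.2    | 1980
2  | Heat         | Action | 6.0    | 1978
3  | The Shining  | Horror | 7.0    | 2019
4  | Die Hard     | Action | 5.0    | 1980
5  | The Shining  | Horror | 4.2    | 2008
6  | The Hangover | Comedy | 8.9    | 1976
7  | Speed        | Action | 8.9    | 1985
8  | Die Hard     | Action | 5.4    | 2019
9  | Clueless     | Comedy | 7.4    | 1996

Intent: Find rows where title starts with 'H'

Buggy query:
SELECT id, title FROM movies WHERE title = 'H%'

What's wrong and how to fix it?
Bug: '=' compares the literal string including the % character; pattern matching needs LIKE

Fix: Use LIKE for wildcard pattern matching

Corrected query:
SELECT id, title FROM movies WHERE title LIKE 'H%'

Result:
id | title
---+------
2  | Heat 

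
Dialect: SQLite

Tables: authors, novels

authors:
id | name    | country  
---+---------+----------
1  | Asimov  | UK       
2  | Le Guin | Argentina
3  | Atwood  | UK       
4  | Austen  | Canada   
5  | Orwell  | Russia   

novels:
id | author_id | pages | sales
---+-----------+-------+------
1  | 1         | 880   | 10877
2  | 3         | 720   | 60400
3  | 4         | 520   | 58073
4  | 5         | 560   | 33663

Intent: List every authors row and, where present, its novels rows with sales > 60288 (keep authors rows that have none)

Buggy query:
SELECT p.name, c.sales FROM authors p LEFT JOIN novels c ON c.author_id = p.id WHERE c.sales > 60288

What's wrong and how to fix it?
Bug: Filtering c.sales in WHERE discards the NULL rows produced by LEFT JOIN, turning it into an inner join

Fix: Move the right-table condition into the ON clause so unmatched parents are kept

Corrected query:
SELECT p.name, c.sales FROM authors p LEFT JOIN novels c ON c.author_id = p.id AND c.sales > 60288

Result:
name    | sales
--------+------
Asimov  | NULL 
Le Guin | NULL 
Atwood  | 60400
Austen  | NULL 
Orwell  | NULL 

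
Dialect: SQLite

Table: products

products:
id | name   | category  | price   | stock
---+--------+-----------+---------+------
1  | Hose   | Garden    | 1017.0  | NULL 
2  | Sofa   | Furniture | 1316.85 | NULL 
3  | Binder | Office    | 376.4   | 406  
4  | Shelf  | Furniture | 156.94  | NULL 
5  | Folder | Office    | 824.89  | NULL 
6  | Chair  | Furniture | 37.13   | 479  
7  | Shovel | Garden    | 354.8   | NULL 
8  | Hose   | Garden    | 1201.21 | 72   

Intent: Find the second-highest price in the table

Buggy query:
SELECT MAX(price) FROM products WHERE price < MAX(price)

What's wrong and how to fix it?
Bug: The inner MAX is an aggregate inside WHERE, which is not allowed

Fix: Put the inner MAX in a scalar subquery

Corrected query:
SELECT MAX(price) FROM products WHERE price < (SELECT MAX(price) FROM products)

Result:
MAX(price)
----------
1201.21   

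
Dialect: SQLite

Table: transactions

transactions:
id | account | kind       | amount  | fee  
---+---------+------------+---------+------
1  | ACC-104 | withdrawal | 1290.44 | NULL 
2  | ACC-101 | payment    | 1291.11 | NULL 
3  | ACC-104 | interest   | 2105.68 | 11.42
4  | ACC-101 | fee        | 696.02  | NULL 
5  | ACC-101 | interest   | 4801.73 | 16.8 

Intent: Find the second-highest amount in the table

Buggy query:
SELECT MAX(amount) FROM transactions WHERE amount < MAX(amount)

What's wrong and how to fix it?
Bug: The inner MAX is an aggregate inside WHERE, which is not allowed

Fix: Compute the overall MAX in a subquery, then take MAX of rows below it

Corrected query:
SELECT MAX(amount) FROM transactions WHERE amount < (SELECT MAX(amount) FROM transactions)

Result:
MAX(amount)
-----------
2105.68    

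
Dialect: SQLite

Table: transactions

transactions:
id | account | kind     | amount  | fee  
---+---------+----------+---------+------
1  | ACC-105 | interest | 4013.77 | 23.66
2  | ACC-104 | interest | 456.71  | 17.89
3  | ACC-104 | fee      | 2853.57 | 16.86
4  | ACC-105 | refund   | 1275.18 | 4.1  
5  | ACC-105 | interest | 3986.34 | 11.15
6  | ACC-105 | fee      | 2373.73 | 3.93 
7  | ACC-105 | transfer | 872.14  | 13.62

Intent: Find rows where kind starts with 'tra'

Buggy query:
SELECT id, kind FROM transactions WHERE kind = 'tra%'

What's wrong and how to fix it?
Bug: '=' compares the literal string including the % character; pattern matching needs LIKE

Fix: Use LIKE for wildcard pattern matching

Corrected query:
SELECT id, kind FROM transactions WHERE kind LIKE 'tra%'

Result:
id | kind    
---+---------
7  | transfer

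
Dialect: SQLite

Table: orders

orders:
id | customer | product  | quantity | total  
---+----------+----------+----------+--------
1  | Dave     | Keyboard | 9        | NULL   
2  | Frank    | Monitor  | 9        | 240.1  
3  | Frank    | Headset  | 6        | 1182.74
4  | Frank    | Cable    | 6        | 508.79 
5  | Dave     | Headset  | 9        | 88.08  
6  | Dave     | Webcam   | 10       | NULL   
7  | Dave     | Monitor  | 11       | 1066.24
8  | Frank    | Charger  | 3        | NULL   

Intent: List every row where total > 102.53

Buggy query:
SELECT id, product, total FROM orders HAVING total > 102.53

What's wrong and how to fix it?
Bug: This is a non-aggregate query (no GROUP BY, no aggregates), so in SQLite the HAVING clause is invalid here; a row-level condition belongs in WHERE

Fix: Use WHERE for row-level filtering

Corrected query:
SELECT id, product, total FROM orders WHERE total > 102.53

Result:
id | product | total  
---+---------+--------
2  | Monitor | 240.1  
3  | Headset | 1182.74
4  | Cable   | 508.79 
7  | Monitor | 1066.24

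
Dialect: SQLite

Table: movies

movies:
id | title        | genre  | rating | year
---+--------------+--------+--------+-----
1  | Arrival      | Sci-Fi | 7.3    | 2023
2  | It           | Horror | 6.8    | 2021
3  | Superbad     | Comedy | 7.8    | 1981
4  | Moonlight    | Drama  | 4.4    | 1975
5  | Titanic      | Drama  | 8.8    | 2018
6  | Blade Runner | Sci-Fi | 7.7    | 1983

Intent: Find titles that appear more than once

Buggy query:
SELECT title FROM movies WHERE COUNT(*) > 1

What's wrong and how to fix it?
Bug: COUNT(*) is an aggregate and cannot be used in WHERE

Fix: Group first, then use HAVING for the count condition

Corrected query:
SELECT title FROM movies GROUP BY title HAVING COUNT(*) > 1

Result:
(no rows)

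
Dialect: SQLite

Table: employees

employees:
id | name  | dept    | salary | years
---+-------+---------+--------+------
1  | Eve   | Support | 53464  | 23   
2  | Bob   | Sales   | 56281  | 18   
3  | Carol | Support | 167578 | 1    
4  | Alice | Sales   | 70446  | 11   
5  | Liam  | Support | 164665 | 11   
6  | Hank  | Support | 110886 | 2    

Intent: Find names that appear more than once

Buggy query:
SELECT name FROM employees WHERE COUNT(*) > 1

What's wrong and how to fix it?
Bug: WHERE can't reference COUNT(*); aggregates are computed after WHERE

Fix: Group first, then use HAVING for the count condition

Corrected query:
SELECT name FROM employees GROUP BY name HAVING COUNT(*) > 1

Result:
(no rows)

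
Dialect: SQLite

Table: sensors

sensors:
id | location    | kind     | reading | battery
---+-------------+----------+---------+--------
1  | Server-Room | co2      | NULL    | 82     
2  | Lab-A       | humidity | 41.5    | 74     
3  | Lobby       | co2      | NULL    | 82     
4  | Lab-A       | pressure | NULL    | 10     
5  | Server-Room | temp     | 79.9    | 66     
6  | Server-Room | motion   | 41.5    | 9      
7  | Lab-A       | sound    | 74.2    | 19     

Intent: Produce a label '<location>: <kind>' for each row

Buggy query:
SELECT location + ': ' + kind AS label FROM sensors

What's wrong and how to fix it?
Bug: SQLite uses || for string concatenation; + coerces text to numbers (yielding 0)

Fix: Replace + with || to concatenate text

Corrected query:
SELECT location || ': ' || kind AS label FROM sensors

Result:
label              
-------------------
Server-Room: co2   
Lab-A: humidity    
Lobby: co2         
Lab-A: pressure    
Server-Room: temp  
Server-Room: motion
Lab-A: sound       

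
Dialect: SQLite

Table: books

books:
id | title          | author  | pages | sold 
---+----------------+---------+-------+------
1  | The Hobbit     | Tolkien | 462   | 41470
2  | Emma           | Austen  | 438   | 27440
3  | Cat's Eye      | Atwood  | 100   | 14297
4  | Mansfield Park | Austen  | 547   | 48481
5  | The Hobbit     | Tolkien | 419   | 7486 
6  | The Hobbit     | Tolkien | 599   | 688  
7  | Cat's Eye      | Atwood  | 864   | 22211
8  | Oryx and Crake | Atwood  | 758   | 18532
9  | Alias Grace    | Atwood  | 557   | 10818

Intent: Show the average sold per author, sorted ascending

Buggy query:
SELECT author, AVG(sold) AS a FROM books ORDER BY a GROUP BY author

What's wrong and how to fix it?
Bug: GROUP BY must precede ORDER BY

Fix: Reorder: SELECT … FROM … GROUP BY … ORDER BY …

Corrected query:
SELECT author, AVG(sold) AS a FROM books GROUP BY author ORDER BY a

Result:
author  | a      
--------+--------
Atwood  | 16464.5
Tolkien | 16548  
Austen  | 37960.5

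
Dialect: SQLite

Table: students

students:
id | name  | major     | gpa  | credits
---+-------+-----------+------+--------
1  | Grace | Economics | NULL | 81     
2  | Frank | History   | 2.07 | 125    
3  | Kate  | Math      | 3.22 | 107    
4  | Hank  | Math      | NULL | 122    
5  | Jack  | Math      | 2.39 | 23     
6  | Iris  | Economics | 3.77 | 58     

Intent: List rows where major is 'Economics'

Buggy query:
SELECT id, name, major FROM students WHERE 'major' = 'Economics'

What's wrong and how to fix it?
Bug: Single quotes denote string literals in SQL; the column name is being compared as a constant string

Fix: Remove the quotes around the column name (or use double quotes for an identifier)

Corrected query:
SELECT id, name, major FROM students WHERE major = 'Economics'

Result:
id | name  | major    
---+-------+----------
1  | Grace | Economics
6  | Iris  | Economics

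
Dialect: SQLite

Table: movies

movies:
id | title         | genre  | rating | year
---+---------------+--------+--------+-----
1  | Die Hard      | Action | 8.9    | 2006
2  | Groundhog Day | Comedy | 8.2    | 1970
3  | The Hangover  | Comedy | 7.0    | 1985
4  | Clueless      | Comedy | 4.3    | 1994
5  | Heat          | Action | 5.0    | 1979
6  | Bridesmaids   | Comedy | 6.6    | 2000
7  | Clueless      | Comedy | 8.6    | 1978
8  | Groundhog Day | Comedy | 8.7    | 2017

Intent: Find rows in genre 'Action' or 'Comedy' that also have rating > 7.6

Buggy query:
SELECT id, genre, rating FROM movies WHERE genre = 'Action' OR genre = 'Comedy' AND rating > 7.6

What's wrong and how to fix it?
Bug: Without parentheses, AND is evaluated before OR, so the rating filter only applies to the 'Comedy' branch

Fix: Group the OR with parentheses (or use IN), then AND the threshold

Corrected query:
SELECT id, genre, rating FROM movies WHERE (genre = 'Action' OR genre = 'Comedy') AND rating > 7.6

Result:
id | genre  | rating
---+--------+-------
1  | Action | 8.9   
2  | Comedy | 8.2   
7  | Comedy | 8.6   
8  | Comedy | 8.7   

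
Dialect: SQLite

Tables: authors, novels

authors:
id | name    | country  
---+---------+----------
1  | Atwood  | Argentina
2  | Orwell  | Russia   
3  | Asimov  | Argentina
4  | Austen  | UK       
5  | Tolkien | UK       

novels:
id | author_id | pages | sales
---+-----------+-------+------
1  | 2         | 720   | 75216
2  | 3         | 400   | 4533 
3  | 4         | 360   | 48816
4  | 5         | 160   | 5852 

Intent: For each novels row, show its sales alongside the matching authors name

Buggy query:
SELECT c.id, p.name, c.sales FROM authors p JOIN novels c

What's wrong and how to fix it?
Bug: Missing join condition: each novels row is matched to all authors rows instead of just its own

Fix: Add ON c.author_id = p.id to the JOIN

Corrected query:
SELECT c.id, p.name, c.sales FROM authors p JOIN novels c ON c.author_id = p.id

Result:
id | name    | sales
---+---------+------
1  | Orwell  | 75216
2  | Asimov  | 4533 
3  | Austen  | 48816
4  | Tolkien | 5852 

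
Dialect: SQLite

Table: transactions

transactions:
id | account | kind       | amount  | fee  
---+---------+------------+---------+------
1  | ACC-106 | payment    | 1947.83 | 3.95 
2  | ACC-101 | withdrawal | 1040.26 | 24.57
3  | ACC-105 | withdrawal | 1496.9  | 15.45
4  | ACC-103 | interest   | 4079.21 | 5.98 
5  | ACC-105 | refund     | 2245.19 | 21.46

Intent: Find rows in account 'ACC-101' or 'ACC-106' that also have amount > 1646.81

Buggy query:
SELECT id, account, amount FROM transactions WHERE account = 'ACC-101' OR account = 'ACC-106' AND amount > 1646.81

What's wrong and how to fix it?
Bug: Without parentheses, AND is evaluated before OR, so the amount filter only applies to the 'ACC-106' branch

Fix: Add parentheses around the OR so the AND applies to both alternatives

Corrected query:
SELECT id, account, amount FROM transactions WHERE (account = 'ACC-101' OR account = 'ACC-106') AND amount > 1646.81

Result:
id | account | amount 
---+---------+--------
1  | ACC-106 | 1947.83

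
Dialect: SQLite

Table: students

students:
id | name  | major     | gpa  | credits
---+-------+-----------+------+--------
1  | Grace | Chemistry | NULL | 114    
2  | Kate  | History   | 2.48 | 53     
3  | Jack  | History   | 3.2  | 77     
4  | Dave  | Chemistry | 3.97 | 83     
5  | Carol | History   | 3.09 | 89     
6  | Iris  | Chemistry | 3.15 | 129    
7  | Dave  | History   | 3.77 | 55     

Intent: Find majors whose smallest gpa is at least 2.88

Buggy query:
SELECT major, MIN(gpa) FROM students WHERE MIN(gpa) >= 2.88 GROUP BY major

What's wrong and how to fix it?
Bug: MIN() in WHERE is a misuse of aggregate

Fix: Use HAVING for the per-group MIN condition

Corrected query:
SELECT major, MIN(gpa) FROM students GROUP BY major HAVING MIN(gpa) >= 2.88

Result:
major     | MIN(gpa)
----------+---------
Chemistry | 3.15    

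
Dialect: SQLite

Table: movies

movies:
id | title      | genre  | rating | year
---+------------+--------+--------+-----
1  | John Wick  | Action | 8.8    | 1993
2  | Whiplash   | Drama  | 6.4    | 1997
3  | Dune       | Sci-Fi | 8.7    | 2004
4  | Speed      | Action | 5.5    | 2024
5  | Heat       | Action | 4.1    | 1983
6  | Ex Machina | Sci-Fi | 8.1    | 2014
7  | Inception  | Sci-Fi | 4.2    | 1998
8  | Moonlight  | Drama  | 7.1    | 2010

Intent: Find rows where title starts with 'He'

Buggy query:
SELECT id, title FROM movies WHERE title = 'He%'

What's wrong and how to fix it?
Bug: '=' compares the literal string including the % character; pattern matching needs LIKE

Fix: Replace '=' with LIKE so 'He%' is treated as a pattern

Corrected query:
SELECT id, title FROM movies WHERE title LIKE 'He%'

Result:
id | title
---+------
5  | Heat 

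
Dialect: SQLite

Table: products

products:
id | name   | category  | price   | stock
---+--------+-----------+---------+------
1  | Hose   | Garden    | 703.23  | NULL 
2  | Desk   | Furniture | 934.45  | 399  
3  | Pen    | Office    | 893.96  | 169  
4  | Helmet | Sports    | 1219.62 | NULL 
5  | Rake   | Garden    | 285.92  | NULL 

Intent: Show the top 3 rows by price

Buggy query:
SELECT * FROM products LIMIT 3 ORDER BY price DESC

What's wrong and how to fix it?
Bug: ORDER BY cannot follow LIMIT; LIMIT is the final clause

Fix: Swap the clauses: ORDER BY first, then LIMIT

Corrected query:
SELECT * FROM products ORDER BY price DESC LIMIT 3

Result:
id | name   | category  | price   | stock
---+--------+-----------+---------+------
4  | Helmet | Sports    | 1219.62 | NULL 
2  | Desk   | Furniture | 934.45  | 399  
3  | Pen    | Office    | 893.96  | 169  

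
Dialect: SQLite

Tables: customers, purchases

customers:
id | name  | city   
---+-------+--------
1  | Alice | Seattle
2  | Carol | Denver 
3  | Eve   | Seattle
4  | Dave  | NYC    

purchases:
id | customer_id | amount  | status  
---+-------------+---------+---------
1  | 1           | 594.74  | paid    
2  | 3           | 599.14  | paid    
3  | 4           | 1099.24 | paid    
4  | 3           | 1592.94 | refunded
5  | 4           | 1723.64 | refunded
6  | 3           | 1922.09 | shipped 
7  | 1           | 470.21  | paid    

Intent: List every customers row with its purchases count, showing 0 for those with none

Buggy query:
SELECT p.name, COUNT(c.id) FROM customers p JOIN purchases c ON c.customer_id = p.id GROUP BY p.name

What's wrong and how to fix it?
Bug: An inner join excludes parents with zero children

Fix: Use LEFT JOIN so parents without children still appear (COUNT(c.id) gives 0)

Corrected query:
SELECT p.name, COUNT(c.id) FROM customers p LEFT JOIN purchases c ON c.customer_id = p.id GROUP BY p.name

Result:
name  | COUNT(c.id)
------+------------
Alice | 2          
Carol | 0          
Dave  | 2          
Eve   | 3          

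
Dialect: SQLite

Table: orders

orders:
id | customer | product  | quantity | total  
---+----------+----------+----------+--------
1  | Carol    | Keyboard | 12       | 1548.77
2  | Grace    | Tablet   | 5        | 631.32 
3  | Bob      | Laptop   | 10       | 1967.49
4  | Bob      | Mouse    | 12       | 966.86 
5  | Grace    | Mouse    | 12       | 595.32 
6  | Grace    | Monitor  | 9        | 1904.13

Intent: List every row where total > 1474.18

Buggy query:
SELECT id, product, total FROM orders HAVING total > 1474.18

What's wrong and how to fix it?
Bug: This is a non-aggregate query (no GROUP BY, no aggregates), so in SQLite the HAVING clause is invalid here; a row-level condition belongs in WHERE

Fix: Replace HAVING with WHERE since the condition applies to individual rows

Corrected query:
SELECT id, product, total FROM orders WHERE total > 1474.18

Result:
id | product  | total  
---+----------+--------
1  | Keyboard | 1548.77
3  | Laptop   | 1967.49
6  | Monitor  | 1904.13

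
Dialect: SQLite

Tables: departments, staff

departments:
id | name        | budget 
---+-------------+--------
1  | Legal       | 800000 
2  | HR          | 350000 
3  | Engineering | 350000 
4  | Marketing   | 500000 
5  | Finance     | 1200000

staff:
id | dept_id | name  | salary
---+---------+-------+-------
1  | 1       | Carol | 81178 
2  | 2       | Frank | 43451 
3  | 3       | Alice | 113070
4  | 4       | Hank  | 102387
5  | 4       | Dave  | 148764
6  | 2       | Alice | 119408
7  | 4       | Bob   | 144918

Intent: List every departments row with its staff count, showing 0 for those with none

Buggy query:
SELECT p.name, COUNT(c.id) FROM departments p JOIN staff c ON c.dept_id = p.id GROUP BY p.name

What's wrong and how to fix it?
Bug: An inner join excludes parents with zero children

Fix: Switch to LEFT JOIN to retain unmatched parent rows

Corrected query:
SELECT p.name, COUNT(c.id) FROM departments p LEFT JOIN staff c ON c.dept_id = p.id GROUP BY p.name

Result:
name        | COUNT(c.id)
------------+------------
Engineering | 1          
Finance     | 0          
HR          | 2          
Legal       | 1          
Marketing   | 3          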